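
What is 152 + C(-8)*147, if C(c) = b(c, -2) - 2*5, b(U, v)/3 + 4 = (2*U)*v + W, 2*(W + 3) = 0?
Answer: 9707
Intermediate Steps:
W = -3 (W = -3 + (½)*0 = -3 + 0 = -3)
b(U, v) = -21 + 6*U*v (b(U, v) = -12 + 3*((2*U)*v - 3) = -12 + 3*(2*U*v - 3) = -12 + 3*(-3 + 2*U*v) = -12 + (-9 + 6*U*v) = -21 + 6*U*v)
C(c) = -31 - 12*c (C(c) = (-21 + 6*c*(-2)) - 2*5 = (-21 - 12*c) - 10 = -31 - 12*c)
152 + C(-8)*147 = 152 + (-31 - 12*(-8))*147 = 152 + (-31 + 96)*147 = 152 + 65*147 = 152 + 9555 = 9707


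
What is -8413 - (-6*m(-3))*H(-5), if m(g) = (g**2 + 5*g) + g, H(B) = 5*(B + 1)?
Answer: -7333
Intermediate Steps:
H(B) = 5 + 5*B (H(B) = 5*(1 + B) = 5 + 5*B)
m(g) = g**2 + 6*g
-8413 - (-6*m(-3))*H(-5) = -8413 - (-(-18)*(6 - 3))*(5 + 5*(-5)) = -8413 - (-(-18)*3)*(5 - 25) = -8413 - (-6*(-9))*(-20) = -8413 - 54*(-20) = -8413 - 1*(-1080) = -8413 + 1080 = -7333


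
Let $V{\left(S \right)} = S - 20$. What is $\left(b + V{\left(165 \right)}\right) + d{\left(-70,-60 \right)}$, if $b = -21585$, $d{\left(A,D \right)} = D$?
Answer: $-21500$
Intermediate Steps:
$V{\left(S \right)} = -20 + S$ ($V{\left(S \right)} = S - 20 = -20 + S$)
$\left(b + V{\left(165 \right)}\right) + d{\left(-70,-60 \right)} = \left(-21585 + \left(-20 + 165\right)\right) - 60 = \left(-21585 + 145\right) - 60 = -21440 - 60 = -21500$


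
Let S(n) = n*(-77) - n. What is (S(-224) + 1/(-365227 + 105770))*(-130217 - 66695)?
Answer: -892647918013136/259457 ≈ -3.4404e+9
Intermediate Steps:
S(n) = -78*n (S(n) = -77*n - n = -78*n)
(S(-224) + 1/(-365227 + 105770))*(-130217 - 66695) = (-78*(-224) + 1/(-365227 + 105770))*(-130217 - 66695) = (17472 + 1/(-259457))*(-196912) = (17472 - 1/259457)*(-196912) = (4533232703/259457)*(-196912) = -892647918013136/259457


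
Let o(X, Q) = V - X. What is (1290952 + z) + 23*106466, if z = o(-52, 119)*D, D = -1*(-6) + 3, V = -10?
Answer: 3740048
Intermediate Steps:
o(X, Q) = -10 - X
D = 9 (D = 6 + 3 = 9)
z = 378 (z = (-10 - 1*(-52))*9 = (-10 + 52)*9 = 42*9 = 378)
(1290952 + z) + 23*106466 = (1290952 + 378) + 23*106466 = 1291330 + 2448718 = 3740048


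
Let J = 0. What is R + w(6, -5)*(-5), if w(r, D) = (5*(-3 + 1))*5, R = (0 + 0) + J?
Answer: 250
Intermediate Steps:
R = 0 (R = (0 + 0) + 0 = 0 + 0 = 0)
w(r, D) = -50 (w(r, D) = (5*(-2))*5 = -10*5 = -50)
R + w(6, -5)*(-5) = 0 - 50*(-5) = 0 + 250 = 250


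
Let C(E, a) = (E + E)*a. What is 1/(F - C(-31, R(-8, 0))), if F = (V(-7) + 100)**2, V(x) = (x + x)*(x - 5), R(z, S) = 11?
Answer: 1/72506 ≈ 1.3792e-5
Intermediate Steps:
V(x) = 2*x*(-5 + x) (V(x) = (2*x)*(-5 + x) = 2*x*(-5 + x))
C(E, a) = 2*E*a (C(E, a) = (2*E)*a = 2*E*a)
F = 71824 (F = (2*(-7)*(-5 - 7) + 100)**2 = (2*(-7)*(-12) + 100)**2 = (168 + 100)**2 = 268**2 = 71824)
1/(F - C(-31, R(-8, 0))) = 1/(71824 - 2*(-31)*11) = 1/(71824 - 1*(-682)) = 1/(71824 + 682) = 1/72506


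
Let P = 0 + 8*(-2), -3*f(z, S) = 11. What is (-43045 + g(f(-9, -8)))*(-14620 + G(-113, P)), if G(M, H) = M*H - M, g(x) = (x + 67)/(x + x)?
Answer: 6014119410/11 ≈ 5.4674e+8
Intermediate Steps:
f(z, S) = -11/3 (f(z, S) = -⅓*11 = -11/3)
P = -16 (P = 0 - 16 = -16)
g(x) = (67 + x)/(2*x) (g(x) = (67 + x)/((2*x)) = (67 + x)*(1/(2*x)) = (67 + x)/(2*x))
G(M, H) = -M + H*M (G(M, H) = H*M - M = -M + H*M)
(-43045 + g(f(-9, -8)))*(-14620 + G(-113, P)) = (-43045 + (67 - 11/3)/(2*(-11/3)))*(-14620 - 113*(-1 - 16)) = (-43045 + (½)*(-3/11)*(190/3))*(-14620 - 113*(-17)) = (-43045 - 95/11)*(-14620 + 1921) = -473590/11*(-12699) = 6014119410/11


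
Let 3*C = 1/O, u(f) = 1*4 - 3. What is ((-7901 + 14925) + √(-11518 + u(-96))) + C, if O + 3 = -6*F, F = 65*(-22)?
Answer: 180734545/25731 + I*√11517 ≈ 7024.0 + 107.32*I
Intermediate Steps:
F = -1430
u(f) = 1 (u(f) = 4 - 3 = 1)
O = 8577 (O = -3 - 6*(-1430) = -3 + 8580 = 8577)
C = 1/25731 (C = (⅓)/8577 = (⅓)*(1/8577) = 1/25731 ≈ 3.8864e-5)
((-7901 + 14925) + √(-11518 + u(-96))) + C = ((-7901 + 14925) + √(-11518 + 1)) + 1/25731 = (7024 + √(-11517)) + 1/25731 = (7024 + I*√11517) + 1/25731 = 180734545/25731 + I*√11517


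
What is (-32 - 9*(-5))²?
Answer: 169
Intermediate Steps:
(-32 - 9*(-5))² = (-32 + 45)² = 13² = 169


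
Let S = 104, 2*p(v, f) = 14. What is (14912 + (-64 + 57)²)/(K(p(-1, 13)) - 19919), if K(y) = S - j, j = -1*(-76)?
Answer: -14961/19891 ≈ -0.75215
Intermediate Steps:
p(v, f) = 7 (p(v, f) = (½)*14 = 7)
j = 76
K(y) = 28 (K(y) = 104 - 1*76 = 104 - 76 = 28)
(14912 + (-64 + 57)²)/(K(p(-1, 13)) - 19919) = (14912 + (-64 + 57)²)/(28 - 19919) = (14912 + (-7)²)/(-19891) = (14912 + 49)*(-1/19891) = 14961*(-1/19891) = -14961/19891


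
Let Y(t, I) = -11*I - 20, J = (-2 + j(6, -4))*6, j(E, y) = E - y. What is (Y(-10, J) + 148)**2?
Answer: 160000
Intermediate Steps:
J = 48 (J = (-2 + (6 - 1*(-4)))*6 = (-2 + (6 + 4))*6 = (-2 + 10)*6 = 8*6 = 48)
Y(t, I) = -20 - 11*I
(Y(-10, J) + 148)**2 = ((-20 - 11*48) + 148)**2 = ((-20 - 528) + 148)**2 = (-548 + 148)**2 = (-400)**2 = 160000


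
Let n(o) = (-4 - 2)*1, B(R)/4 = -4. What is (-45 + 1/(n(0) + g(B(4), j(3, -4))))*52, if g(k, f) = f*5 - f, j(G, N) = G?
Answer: -6994/3 ≈ -2331.3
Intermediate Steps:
B(R) = -16 (B(R) = 4*(-4) = -16)
n(o) = -6 (n(o) = -6*1 = -6)
g(k, f) = 4*f (g(k, f) = 5*f - f = 4*f)
(-45 + 1/(n(0) + g(B(4), j(3, -4))))*52 = (-45 + 1/(-6 + 4*3))*52 = (-45 + 1/(-6 + 12))*52 = (-45 + 1/6)*52 = -269/6*52 = -6994/3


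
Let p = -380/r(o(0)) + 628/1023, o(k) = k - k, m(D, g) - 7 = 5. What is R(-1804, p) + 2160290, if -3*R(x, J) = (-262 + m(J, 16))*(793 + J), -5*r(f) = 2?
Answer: 7075859260/3069 ≈ 2.3056e+6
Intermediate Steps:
m(D, g) = 12 (m(D, g) = 7 + 5 = 12)
o(k) = 0
r(f) = -2/5 (r(f) = -1/5*2 = -2/5)
p = 972478/1023 (p = -380/(-2/5) + 628/1023 = -380*(-5/2) + 628*(1/1023) = 950 + 628/1023 = 972478/1023 ≈ 950.61)
R(x, J) = 198250/3 + 250*J/3 (R(x, J) = -(-262 + 12)*(793 + J)/3 = -(-250)*(793 + J)/3 = -(-198250 - 250*J)/3 = 198250/3 + 250*J/3)
R(-1804, p) + 2160290 = (198250/3 + (250/3)*(972478/1023)) + 2160290 = (198250/3 + 243119500/3069) + 2160290 = 445929250/3069 + 2160290 = 7075859260/3069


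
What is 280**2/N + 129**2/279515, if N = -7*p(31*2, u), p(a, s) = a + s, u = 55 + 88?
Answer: -625431319/11460115 ≈ -54.575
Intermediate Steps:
u = 143
N = -1435 (N = -7*(31*2 + 143) = -7*(62 + 143) = -7*205 = -1435)
280**2/N + 129**2/279515 = 280**2/(-1435) + 129**2/279515 = 78400*(-1/1435) + 16641*(1/279515) = -2240/41 + 16641/279515 = -625431319/11460115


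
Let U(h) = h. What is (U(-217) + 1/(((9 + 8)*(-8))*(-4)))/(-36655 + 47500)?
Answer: -39349/1966560 ≈ -0.020009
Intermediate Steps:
(U(-217) + 1/(((9 + 8)*(-8))*(-4)))/(-36655 + 47500) = (-217 + 1/(((9 + 8)*(-8))*(-4)))/(-36655 + 47500) = (-217 + 1/((17*(-8))*(-4)))/10845 = (-217 + 1/(-136*(-4)))*(1/10845) = (-217 + 1/544)*(1/10845) = -118047/544*1/10845 = -39349/1966560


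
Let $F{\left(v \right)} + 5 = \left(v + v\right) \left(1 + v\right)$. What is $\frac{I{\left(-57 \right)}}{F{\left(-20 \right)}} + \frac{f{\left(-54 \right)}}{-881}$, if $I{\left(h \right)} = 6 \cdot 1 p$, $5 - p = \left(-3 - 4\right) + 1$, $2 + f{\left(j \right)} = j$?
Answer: $\frac{100426}{665155} \approx 0.15098$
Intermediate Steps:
$f{\left(j \right)} = -2 + j$
$p = 11$ ($p = 5 - \left(\left(-3 - 4\right) + 1\right) = 5 - \left(-7 + 1\right) = 5 - -6 = 5 + 6 = 11$)
$F{\left(v \right)} = -5 + 2 v \left(1 + v\right)$ ($F{\left(v \right)} = -5 + \left(v + v\right) \left(1 + v\right) = -5 + 2 v \left(1 + v\right)$)
$I{\left(h \right)} = 66$ ($I{\left(h \right)} = 6 \cdot 1 \cdot 11 = 6 \cdot 11 = 66$)
$\frac{I{\left(-57 \right)}}{F{\left(-20 \right)}} + \frac{f{\left(-54 \right)}}{-881} = \frac{66}{-5 + 2 \left(-20\right) + 2 \left(-20\right)^{2}} + \frac{-2 - 54}{-881} = \frac{66}{-5 - 40 + 2 \cdot 400} - - \frac{56}{881} = \frac{66}{-5 - 40 + 800} + \frac{56}{881} = \frac{66}{755} + \frac{56}{881} = \frac{100426}{665155}$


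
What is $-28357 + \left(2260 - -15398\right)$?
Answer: $-10699$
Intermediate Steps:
$-28357 + \left(2260 - -15398\right) = -28357 + \left(2260 + 15398\right) = -28357 + 17658 = -10699$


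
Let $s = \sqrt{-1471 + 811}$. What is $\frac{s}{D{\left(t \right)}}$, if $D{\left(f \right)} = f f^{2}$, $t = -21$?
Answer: $- \frac{2 i \sqrt{165}}{9261} \approx - 0.002774 i$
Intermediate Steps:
$s = 2 i \sqrt{165}$ ($s = \sqrt{-660} = 2 i \sqrt{165} \approx 25.69 i$)
$D{\left(f \right)} = f^{3}$
$\frac{s}{D{\left(t \right)}} = \frac{2 i \sqrt{165}}{\left(-21\right)^{3}} = \frac{2 i \sqrt{165}}{-9261} = 2 i \sqrt{165} \left(- \frac{1}{9261}\right) = - \frac{2 i \sqrt{165}}{9261}$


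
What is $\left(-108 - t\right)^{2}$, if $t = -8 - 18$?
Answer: $6724$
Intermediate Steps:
$t = -26$
$\left(-108 - t\right)^{2} = \left(-108 - -26\right)^{2} = \left(-108 + 26\right)^{2} = \left(-82\right)^{2} = 6724$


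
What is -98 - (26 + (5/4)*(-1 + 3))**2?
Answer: -3641/4 ≈ -910.25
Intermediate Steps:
-98 - (26 + (5/4)*(-1 + 3))**2 = -98 - (26 + (5*(1/4))*2)**2 = -98 - (26 + (5/4)*2)**2 = -98 - (26 + 5/2)**2 = -98 - (57/2)**2 = -98 - 1*3249/4 = -98 - 3249/4 = -3641/4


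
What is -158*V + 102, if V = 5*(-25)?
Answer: 19852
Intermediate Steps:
V = -125
-158*V + 102 = -158*(-125) + 102 = 19750 + 102 = 19852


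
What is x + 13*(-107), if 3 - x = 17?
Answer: -1405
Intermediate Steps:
x = -14 (x = 3 - 1*17 = 3 - 17 = -14)
x + 13*(-107) = -14 + 13*(-107) = -14 - 1391 = -1405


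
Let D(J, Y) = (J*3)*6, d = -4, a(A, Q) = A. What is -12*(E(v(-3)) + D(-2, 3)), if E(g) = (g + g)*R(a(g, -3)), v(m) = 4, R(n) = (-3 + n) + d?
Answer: 720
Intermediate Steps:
D(J, Y) = 18*J (D(J, Y) = (3*J)*6 = 18*J)
R(n) = -7 + n (R(n) = (-3 + n) - 4 = -7 + n)
E(g) = 2*g*(-7 + g) (E(g) = (g + g)*(-7 + g) = (2*g)*(-7 + g) = 2*g*(-7 + g))
-12*(E(v(-3)) + D(-2, 3)) = -12*(2*4*(-7 + 4) + 18*(-2)) = -12*(2*4*(-3) - 36) = -12*(-24 - 36) = -12*(-60) = 720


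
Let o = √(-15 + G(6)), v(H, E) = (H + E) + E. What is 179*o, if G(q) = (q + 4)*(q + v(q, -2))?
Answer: 179*√65 ≈ 1443.1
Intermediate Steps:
v(H, E) = H + 2*E (v(H, E) = (E + H) + E = H + 2*E)
G(q) = (-4 + 2*q)*(4 + q) (G(q) = (q + 4)*(q + (q + 2*(-2))) = (4 + q)*(q + (q - 4)) = (4 + q)*(q + (-4 + q)) = (4 + q)*(-4 + 2*q) = (-4 + 2*q)*(4 + q))
o = √65 (o = √(-15 + (-16 + 2*6² + 4*6)) = √(-15 + (-16 + 2*36 + 24)) = √(-15 + (-16 + 72 + 24)) = √(-15 + 80) = √65 ≈ 8.0623)
179*o = 179*√65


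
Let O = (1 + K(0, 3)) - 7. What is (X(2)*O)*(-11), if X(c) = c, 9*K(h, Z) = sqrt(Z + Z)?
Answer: 132 - 22*sqrt(6)/9 ≈ 126.01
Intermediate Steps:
K(h, Z) = sqrt(2)*sqrt(Z)/9 (K(h, Z) = sqrt(Z + Z)/9 = sqrt(2*Z)/9 = (sqrt(2)*sqrt(Z))/9 = sqrt(2)*sqrt(Z)/9)
O = -6 + sqrt(6)/9 (O = (1 + sqrt(2)*sqrt(3)/9) - 7 = (1 + sqrt(6)/9) - 7 = -6 + sqrt(6)/9 ≈ -5.7278)
(X(2)*O)*(-11) = (2*(-6 + sqrt(6)/9))*(-11) = (-12 + 2*sqrt(6)/9)*(-11) = 132 - 22*sqrt(6)/9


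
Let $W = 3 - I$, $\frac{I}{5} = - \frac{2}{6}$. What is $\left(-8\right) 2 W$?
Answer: $- \frac{224}{3} \approx -74.667$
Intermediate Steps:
$I = - \frac{5}{3}$ ($I = 5 \left(- \frac{2}{6}\right) = 5 \left(\left(-2\right) \frac{1}{6}\right) = 5 \left(- \frac{1}{3}\right) = - \frac{5}{3} \approx -1.6667$)
$W = \frac{14}{3}$ ($W = 3 - - \frac{5}{3} = 3 + \frac{5}{3} = \frac{14}{3} \approx 4.6667$)
$\left(-8\right) 2 W = \left(-8\right) 2 \cdot \frac{14}{3} = \left(-16\right) \frac{14}{3} = - \frac{224}{3}$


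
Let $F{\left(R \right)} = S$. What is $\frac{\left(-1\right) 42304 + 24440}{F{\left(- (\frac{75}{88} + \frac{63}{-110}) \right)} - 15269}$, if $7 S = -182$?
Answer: $\frac{2552}{2185} \approx 1.168$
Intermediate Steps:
$S = -26$ ($S = \frac{1}{7} \left(-182\right) = -26$)
$F{\left(R \right)} = -26$
$\frac{\left(-1\right) 42304 + 24440}{F{\left(- (\frac{75}{88} + \frac{63}{-110}) \right)} - 15269} = \frac{\left(-1\right) 42304 + 24440}{-26 - 15269} = \frac{-42304 + 24440}{-15295} = \left(-17864\right) \left(- \frac{1}{15295}\right) = \frac{2552}{2185}$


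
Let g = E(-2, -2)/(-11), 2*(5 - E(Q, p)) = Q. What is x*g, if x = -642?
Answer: 3852/11 ≈ 350.18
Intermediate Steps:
E(Q, p) = 5 - Q/2
g = -6/11 (g = (5 - ½*(-2))/(-11) = (5 + 1)*(-1/11) = 6*(-1/11) = -6/11 ≈ -0.54545)
x*g = -642*(-6/11) = 3852/11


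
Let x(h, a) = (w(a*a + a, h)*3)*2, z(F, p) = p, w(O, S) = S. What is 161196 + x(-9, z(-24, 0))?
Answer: 161142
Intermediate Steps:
x(h, a) = 6*h (x(h, a) = (h*3)*2 = (3*h)*2 = 6*h)
161196 + x(-9, z(-24, 0)) = 161196 + 6*(-9) = 161196 - 54 = 161142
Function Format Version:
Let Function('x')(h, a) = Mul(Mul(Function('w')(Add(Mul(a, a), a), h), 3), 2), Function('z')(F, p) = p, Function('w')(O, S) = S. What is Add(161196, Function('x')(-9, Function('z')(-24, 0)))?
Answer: 161142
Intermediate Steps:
Function('x')(h, a) = Mul(6, h) (Function('x')(h, a) = Mul(Mul(h, 3), 2) = Mul(Mul(3, h), 2) = Mul(6, h))
Add(161196, Function('x')(-9, Function('z')(-24, 0))) = Add(161196, Mul(6, -9)) = Add(161196, -54) = 161142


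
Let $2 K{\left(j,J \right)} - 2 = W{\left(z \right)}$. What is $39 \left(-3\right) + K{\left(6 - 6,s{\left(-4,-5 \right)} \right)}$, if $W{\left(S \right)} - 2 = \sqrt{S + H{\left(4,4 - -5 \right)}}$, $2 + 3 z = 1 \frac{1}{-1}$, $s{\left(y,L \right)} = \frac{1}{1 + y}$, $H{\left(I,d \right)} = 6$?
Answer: $-115 + \frac{\sqrt{5}}{2} \approx -113.88$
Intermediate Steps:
$z = -1$ ($z = - \frac{2}{3} + \frac{1 \frac{1}{-1}}{3} = - \frac{2}{3} + \frac{1 \left(-1\right)}{3} = - \frac{2}{3} + \frac{1}{3} \left(-1\right) = - \frac{2}{3} - \frac{1}{3} = -1$)
$W{\left(S \right)} = 2 + \sqrt{6 + S}$ ($W{\left(S \right)} = 2 + \sqrt{S + 6} = 2 + \sqrt{6 + S}$)
$K{\left(j,J \right)} = 2 + \frac{\sqrt{5}}{2}$ ($K{\left(j,J \right)} = 1 + \frac{2 + \sqrt{6 - 1}}{2} = 1 + \frac{2 + \sqrt{5}}{2} = 1 + \left(1 + \frac{\sqrt{5}}{2}\right) = 2 + \frac{\sqrt{5}}{2}$)
$39 \left(-3\right) + K{\left(6 - 6,s{\left(-4,-5 \right)} \right)} = 39 \left(-3\right) + \left(2 + \frac{\sqrt{5}}{2}\right) = -117 + \left(2 + \frac{\sqrt{5}}{2}\right) = -115 + \frac{\sqrt{5}}{2}$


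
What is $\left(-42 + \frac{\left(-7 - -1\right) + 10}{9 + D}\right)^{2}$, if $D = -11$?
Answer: $1936$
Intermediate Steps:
$\left(-42 + \frac{\left(-7 - -1\right) + 10}{9 + D}\right)^{2} = \left(-42 + \frac{\left(-7 - -1\right) + 10}{9 - 11}\right)^{2} = \left(-42 + \frac{\left(-7 + 1\right) + 10}{-2}\right)^{2} = \left(-42 + \left(-6 + 10\right) \left(- \frac{1}{2}\right)\right)^{2} = \left(-42 + 4 \left(- \frac{1}{2}\right)\right)^{2} = \left(-42 - 2\right)^{2} = \left(-44\right)^{2} = 1936$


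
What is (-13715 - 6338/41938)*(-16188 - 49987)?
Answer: 19031467039700/20969 ≈ 9.0760e+8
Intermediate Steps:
(-13715 - 6338/41938)*(-16188 - 49987) = (-13715 - 6338*1/41938)*(-66175) = (-13715 - 3169/20969)*(-66175) = -287593004/20969*(-66175) = 19031467039700/20969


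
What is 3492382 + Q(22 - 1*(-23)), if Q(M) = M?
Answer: 3492427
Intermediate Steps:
3492382 + Q(22 - 1*(-23)) = 3492382 + (22 - 1*(-23)) = 3492382 + (22 + 23) = 3492382 + 45 = 3492427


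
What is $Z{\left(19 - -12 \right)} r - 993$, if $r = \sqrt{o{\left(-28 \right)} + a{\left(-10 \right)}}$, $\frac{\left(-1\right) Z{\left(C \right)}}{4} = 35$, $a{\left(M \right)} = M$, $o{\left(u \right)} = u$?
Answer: $-993 - 140 i \sqrt{38} \approx -993.0 - 863.02 i$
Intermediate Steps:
$Z{\left(C \right)} = -140$ ($Z{\left(C \right)} = \left(-4\right) 35 = -140$)
$r = i \sqrt{38}$ ($r = \sqrt{-28 - 10} = \sqrt{-38} = i \sqrt{38} \approx 6.1644 i$)
$Z{\left(19 - -12 \right)} r - 993 = - 140 i \sqrt{38} - 993 = -993 - 140 i \sqrt{38}$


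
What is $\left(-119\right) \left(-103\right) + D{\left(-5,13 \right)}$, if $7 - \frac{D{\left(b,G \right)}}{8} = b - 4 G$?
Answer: $12769$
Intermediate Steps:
$D{\left(b,G \right)} = 56 - 8 b + 32 G$ ($D{\left(b,G \right)} = 56 - 8 \left(b - 4 G\right) = 56 + \left(- 8 b + 32 G\right) = 56 - 8 b + 32 G$)
$\left(-119\right) \left(-103\right) + D{\left(-5,13 \right)} = \left(-119\right) \left(-103\right) + \left(56 - -40 + 32 \cdot 13\right) = 12257 + \left(56 + 40 + 416\right) = 12257 + 512 = 12769$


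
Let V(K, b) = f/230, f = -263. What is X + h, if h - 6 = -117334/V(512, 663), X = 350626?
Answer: 119203036/263 ≈ 4.5324e+5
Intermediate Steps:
V(K, b) = -263/230
h = 26988398/263 (h = 6 - 117334/(-263/230) = 6 - 117334*(-230/263) = 6 + 26986820/263 = 26988398/263 ≈ 1.0262e+5)
X + h = 350626 + 26988398/263 = 119203036/263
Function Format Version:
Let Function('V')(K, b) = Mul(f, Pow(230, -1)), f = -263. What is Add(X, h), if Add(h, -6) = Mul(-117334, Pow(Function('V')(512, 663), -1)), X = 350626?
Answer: Rational(119203036, 263) ≈ 4.5324e+5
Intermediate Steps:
Function('V')(K, b) = Rational(-263, 230) (Function('V')(K, b) = Mul(-263, Pow(230, -1)) = Mul(-263, Rational(1, 230)) = Rational(-263, 230))
h = Rational(26988398, 263) (h = Add(6, Mul(-117334, Pow(Rational(-263, 230), -1))) = Add(6, Mul(-117334, Rational(-230, 263))) = Add(6, Rational(26986820, 263)) = Rational(26988398, 263) ≈ 1.0262e+5)
Add(X, h) = Add(350626, Rational(26988398, 263)) = Rational(119203036, 263)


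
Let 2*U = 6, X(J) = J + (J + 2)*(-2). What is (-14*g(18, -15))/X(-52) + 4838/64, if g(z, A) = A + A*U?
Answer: 2979/32 ≈ 93.094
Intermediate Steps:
X(J) = -4 - J (X(J) = J + (2 + J)*(-2) = J + (-4 - 2*J) = -4 - J)
U = 3 (U = (½)*6 = 3)
g(z, A) = 4*A (g(z, A) = A + A*3 = A + 3*A = 4*A)
(-14*g(18, -15))/X(-52) + 4838/64 = (-56*(-15))/(-4 - 1*(-52)) + 4838/64 = (-14*(-60))/(-4 + 52) + 4838*(1/64) = 840/48 + 2419/32 = 840*(1/48) + 2419/32 = 35/2 + 2419/32 = 2979/32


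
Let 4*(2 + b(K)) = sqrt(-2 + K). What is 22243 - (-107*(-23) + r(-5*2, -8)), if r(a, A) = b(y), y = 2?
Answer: 19784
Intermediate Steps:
b(K) = -2 + sqrt(-2 + K)/4
r(a, A) = -2 (r(a, A) = -2 + sqrt(-2 + 2)/4 = -2 + sqrt(0)/4 = -2 + (1/4)*0 = -2 + 0 = -2)
22243 - (-107*(-23) + r(-5*2, -8)) = 22243 - (-107*(-23) - 2) = 22243 - (2461 - 2) = 22243 - 1*2459 = 22243 - 2459 = 19784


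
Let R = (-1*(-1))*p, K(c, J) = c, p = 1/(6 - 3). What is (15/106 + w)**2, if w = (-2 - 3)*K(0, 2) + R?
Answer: 22801/101124 ≈ 0.22548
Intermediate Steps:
p = 1/3 ≈ 0.33333
R = 1/3 (R = -1*(-1)*(1/3) = 1*(1/3) = 1/3 ≈ 0.33333)
w = 1/3 (w = (-2 - 3)*0 + 1/3 = -5*0 + 1/3 = 0 + 1/3 = 1/3 ≈ 0.33333)
(15/106 + w)**2 = (15/106 + 1/3)**2 = (151/318)**2 = 22801/101124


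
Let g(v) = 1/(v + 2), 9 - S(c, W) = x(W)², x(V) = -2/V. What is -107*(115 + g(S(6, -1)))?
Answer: -86242/7 ≈ -12320.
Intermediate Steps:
S(c, W) = 9 - 4/W² (S(c, W) = 9 - (-2/W)² = 9 - 4/W²)
g(v) = 1/(2 + v)
-107*(115 + g(S(6, -1))) = -107*(115 + 1/(2 + (9 - 4/(-1)²))) = -107*(115 + 1/(2 + (9 - 4*1))) = -107*(115 + 1/(2 + (9 - 4))) = -107*(115 + 1/(2 + 5)) = -107*(115 + 1/7) = -107*(115 + ⅐) = -107*806/7 = -86242/7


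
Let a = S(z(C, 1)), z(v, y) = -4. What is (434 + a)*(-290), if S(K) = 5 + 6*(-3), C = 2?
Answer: -122090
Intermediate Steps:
S(K) = -13 (S(K) = 5 - 18 = -13)
a = -13
(434 + a)*(-290) = (434 - 13)*(-290) = 421*(-290) = -122090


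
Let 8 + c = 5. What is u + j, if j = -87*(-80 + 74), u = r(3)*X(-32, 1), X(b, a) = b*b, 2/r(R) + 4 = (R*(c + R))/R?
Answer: 10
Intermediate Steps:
c = -3 (c = -8 + 5 = -3)
r(R) = 2/(-7 + R) (r(R) = 2/(-4 + (R*(-3 + R))/R) = 2/(-4 + (-3 + R)) = 2/(-7 + R))
X(b, a) = b**2
u = -512 (u = (2/(-7 + 3))*(-32)**2 = (2/(-4))*1024 = (2*(-1/4))*1024 = -1/2*1024 = -512)
j = 522 (j = -87*(-6) = 522)
u + j = -512 + 522 = 10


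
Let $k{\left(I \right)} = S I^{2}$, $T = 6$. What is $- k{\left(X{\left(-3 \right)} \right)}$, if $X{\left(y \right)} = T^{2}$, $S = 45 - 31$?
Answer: $-18144$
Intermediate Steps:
$S = 14$ ($S = 45 - 31 = 14$)
$X{\left(y \right)} = 36$ ($X{\left(y \right)} = 6^{2} = 36$)
$k{\left(I \right)} = 14 I^{2}$
$- k{\left(X{\left(-3 \right)} \right)} = - 14 \cdot 36^{2} = - 14 \cdot 1296 = \left(-1\right) 18144 = -18144$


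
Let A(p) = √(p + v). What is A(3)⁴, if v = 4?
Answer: 49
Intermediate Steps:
A(p) = √(4 + p) (A(p) = √(p + 4) = √(4 + p))
A(3)⁴ = (√(4 + 3))⁴ = (√7)⁴ = 49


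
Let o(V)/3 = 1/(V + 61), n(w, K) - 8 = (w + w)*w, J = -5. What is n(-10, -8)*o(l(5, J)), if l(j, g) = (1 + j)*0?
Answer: 624/61 ≈ 10.230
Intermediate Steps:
l(j, g) = 0
n(w, K) = 8 + 2*w² (n(w, K) = 8 + (w + w)*w = 8 + (2*w)*w = 8 + 2*w²)
o(V) = 3/(61 + V) (o(V) = 3/(V + 61) = 3/(61 + V))
n(-10, -8)*o(l(5, J)) = (8 + 2*(-10)²)*(3/(61 + 0)) = (8 + 2*100)*(3/61) = (8 + 200)*(3*(1/61)) = 208*(3/61) = 624/61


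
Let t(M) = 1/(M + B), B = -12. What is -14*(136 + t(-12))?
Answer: -22841/12 ≈ -1903.4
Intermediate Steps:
t(M) = 1/(-12 + M) (t(M) = 1/(M - 12) = 1/(-12 + M))
-14*(136 + t(-12)) = -14*(136 + 1/(-12 - 12)) = -14*(136 + 1/(-24)) = -14*(136 - 1/24) = -14*3263/24 = -22841/12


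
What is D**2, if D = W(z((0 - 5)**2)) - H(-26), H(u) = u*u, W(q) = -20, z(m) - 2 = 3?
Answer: 484416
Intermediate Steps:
z(m) = 5 (z(m) = 2 + 3 = 5)
H(u) = u**2
D = -696 (D = -20 - 1*(-26)**2 = -20 - 1*676 = -20 - 676 = -696)
D**2 = (-696)**2 = 484416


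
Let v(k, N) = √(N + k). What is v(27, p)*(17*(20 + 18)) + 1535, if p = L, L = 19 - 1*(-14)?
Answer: 1535 + 1292*√15 ≈ 6538.9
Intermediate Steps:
L = 33 (L = 19 + 14 = 33)
p = 33
v(27, p)*(17*(20 + 18)) + 1535 = √(33 + 27)*(17*(20 + 18)) + 1535 = √60*(17*38) + 1535 = (2*√15)*646 + 1535 = 1292*√15 + 1535 = 1535 + 1292*√15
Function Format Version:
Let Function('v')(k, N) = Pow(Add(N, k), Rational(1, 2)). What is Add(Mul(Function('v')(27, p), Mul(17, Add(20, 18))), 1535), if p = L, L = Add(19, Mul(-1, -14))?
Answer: Add(1535, Mul(1292, Pow(15, Rational(1, 2)))) ≈ 6538.9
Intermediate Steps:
L = 33 (L = Add(19, 14) = 33)
p = 33
Add(Mul(Function('v')(27, p), Mul(17, Add(20, 18))), 1535) = Add(Mul(Pow(Add(33, 27), Rational(1, 2)), Mul(17, Add(20, 18))), 1535) = Add(Mul(Pow(60, Rational(1, 2)), Mul(17, 38)), 1535) = Add(Mul(Mul(2, Pow(15, Rational(1, 2))), 646), 1535) = Add(Mul(1292, Pow(15, Rational(1, 2))), 1535) = Add(1535, Mul(1292, Pow(15, Rational(1, 2))))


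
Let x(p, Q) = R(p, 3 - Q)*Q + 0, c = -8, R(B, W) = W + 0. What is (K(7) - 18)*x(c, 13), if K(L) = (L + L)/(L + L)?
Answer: 2210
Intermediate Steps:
R(B, W) = W
x(p, Q) = Q*(3 - Q) (x(p, Q) = (3 - Q)*Q + 0 = Q*(3 - Q) + 0 = Q*(3 - Q))
K(L) = 1 (K(L) = (2*L)/((2*L)) = (2*L)*(1/(2*L)) = 1)
(K(7) - 18)*x(c, 13) = (1 - 18)*(13*(3 - 1*13)) = -221*(3 - 13) = -221*(-10) = -17*(-130) = 2210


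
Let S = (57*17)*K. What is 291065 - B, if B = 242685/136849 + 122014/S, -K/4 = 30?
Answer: 2315824055356943/7956400860 ≈ 2.9106e+5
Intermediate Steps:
K = -120 (K = -4*30 = -120)
S = -116280 (S = (57*17)*(-120) = 969*(-120) = -116280)
B = 5760958957/7956400860 (B = 242685/136849 + 122014/(-116280) = 242685*(1/136849) + 122014*(-1/116280) = 242685/136849 - 61007/58140 = 5760958957/7956400860 ≈ 0.72407)
291065 - B = 291065 - 1*5760958957/7956400860 = 291065 - 5760958957/7956400860 = 2315824055356943/7956400860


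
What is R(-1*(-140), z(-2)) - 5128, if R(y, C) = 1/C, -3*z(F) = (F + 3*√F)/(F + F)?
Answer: -56420/11 - 18*I*√2/11 ≈ -5129.1 - 2.3142*I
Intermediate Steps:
z(F) = -(F + 3*√F)/(6*F) (z(F) = -(F + 3*√F)/(3*(F + F)) = -(F + 3*√F)/(3*(2*F)) = -(F + 3*√F)*1/(2*F)/3 = -(F + 3*√F)/(6*F))
R(-1*(-140), z(-2)) - 5128 = 1/(-⅙ - (-1)*I*√2/4) - 5128 = 1/(-⅙ + I*√2/4) - 5128 = -5128 + 1/(-⅙ + I*√2/4)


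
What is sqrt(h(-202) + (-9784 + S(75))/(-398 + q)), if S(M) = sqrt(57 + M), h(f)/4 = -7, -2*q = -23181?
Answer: 2*sqrt(-29893595 + 185*sqrt(33))/2035 ≈ 5.3734*I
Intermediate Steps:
q = 23181/2 (q = -1/2*(-23181) = 23181/2 ≈ 11591.)
h(f) = -28 (h(f) = 4*(-7) = -28)
sqrt(h(-202) + (-9784 + S(75))/(-398 + q)) = sqrt(-28 + (-9784 + sqrt(57 + 75))/(-398 + 23181/2)) = sqrt(-28 + (-9784 + sqrt(132))/(22385/2)) = sqrt(-28 + (-9784 + 2*sqrt(33))*(2/22385)) = sqrt(-28 + (-19568/22385 + 4*sqrt(33)/22385)) = sqrt(-646348/22385 + 4*sqrt(33)/22385)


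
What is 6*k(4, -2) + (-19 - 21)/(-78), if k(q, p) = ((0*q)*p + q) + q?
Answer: 1892/39 ≈ 48.513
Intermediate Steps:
k(q, p) = 2*q (k(q, p) = (0*p + q) + q = (0 + q) + q = q + q = 2*q)
6*k(4, -2) + (-19 - 21)/(-78) = 6*(2*4) + (-19 - 21)/(-78) = 6*8 - 40*(-1/78) = 48 + 20/39 = 1892/39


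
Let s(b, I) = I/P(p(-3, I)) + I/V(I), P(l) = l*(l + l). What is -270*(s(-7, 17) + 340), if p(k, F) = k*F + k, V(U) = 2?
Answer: -10162345/108 ≈ -94096.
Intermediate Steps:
p(k, F) = k + F*k (p(k, F) = F*k + k = k + F*k)
P(l) = 2*l² (P(l) = l*(2*l) = 2*l²)
s(b, I) = I/2 + I/(2*(-3 - 3*I)²) (s(b, I) = I/((2*(-3*(1 + I))²)) + I/2 = I/((2*(-3 - 3*I)²)) + I*(½) = I*(1/(2*(-3 - 3*I)²)) + I/2 = I/(2*(-3 - 3*I)²) + I/2 = I/2 + I/(2*(-3 - 3*I)²))
-270*(s(-7, 17) + 340) = -270*(((½)*17 + (1/18)*17/(-1 - 1*17)²) + 340) = -270*((17/2 + (1/18)*17/(-1 - 17)²) + 340) = -270*((17/2 + (1/18)*17/(-18)²) + 340) = -270*((17/2 + (1/18)*17*(1/324)) + 340) = -270*((17/2 + 17/5832) + 340) = -270*(49589/5832 + 340) = -270*2032469/5832 = -10162345/108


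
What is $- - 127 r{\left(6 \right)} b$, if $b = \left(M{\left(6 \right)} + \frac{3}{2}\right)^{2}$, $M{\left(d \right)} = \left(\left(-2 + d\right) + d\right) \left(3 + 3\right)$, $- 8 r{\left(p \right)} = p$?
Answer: $- \frac{5764149}{16} \approx -3.6026 \cdot 10^{5}$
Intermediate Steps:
$r{\left(p \right)} = - \frac{p}{8}$
$M{\left(d \right)} = -12 + 12 d$ ($M{\left(d \right)} = \left(-2 + 2 d\right) 6 = -12 + 12 d$)
$b = \frac{15129}{4}$ ($b = \left(\left(-12 + 12 \cdot 6\right) + \frac{3}{2}\right)^{2} = \left(\left(-12 + 72\right) + 3 \cdot \frac{1}{2}\right)^{2} = \left(60 + \frac{3}{2}\right)^{2} = \left(\frac{123}{2}\right)^{2} = \frac{15129}{4} \approx 3782.3$)
$- - 127 r{\left(6 \right)} b = - \frac{- 127 \left(\left(- \frac{1}{8}\right) 6\right) 15129}{4} = - \frac{\left(-127\right) \left(- \frac{3}{4}\right) 15129}{4} = - \frac{381 \cdot 15129}{4 \cdot 4} = \left(-1\right) \frac{5764149}{16} = - \frac{5764149}{16}$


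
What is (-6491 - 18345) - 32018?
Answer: -56854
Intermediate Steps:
(-6491 - 18345) - 32018 = -24836 - 32018 = -56854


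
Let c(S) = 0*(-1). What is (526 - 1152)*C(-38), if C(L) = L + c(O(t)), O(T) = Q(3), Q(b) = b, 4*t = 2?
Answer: 23788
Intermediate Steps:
t = ½ (t = (¼)*2 = ½ ≈ 0.50000)
O(T) = 3
c(S) = 0
C(L) = L (C(L) = L + 0 = L)
(526 - 1152)*C(-38) = (526 - 1152)*(-38) = -626*(-38) = 23788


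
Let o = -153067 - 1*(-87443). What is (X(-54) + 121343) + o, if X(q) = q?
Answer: 55665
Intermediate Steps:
o = -65624 (o = -153067 + 87443 = -65624)
(X(-54) + 121343) + o = (-54 + 121343) - 65624 = 121289 - 65624 = 55665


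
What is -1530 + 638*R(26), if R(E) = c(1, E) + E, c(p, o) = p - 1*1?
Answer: 15058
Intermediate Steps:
c(p, o) = -1 + p (c(p, o) = p - 1 = -1 + p)
R(E) = E (R(E) = (-1 + 1) + E = 0 + E = E)
-1530 + 638*R(26) = -1530 + 638*26 = -1530 + 16588 = 15058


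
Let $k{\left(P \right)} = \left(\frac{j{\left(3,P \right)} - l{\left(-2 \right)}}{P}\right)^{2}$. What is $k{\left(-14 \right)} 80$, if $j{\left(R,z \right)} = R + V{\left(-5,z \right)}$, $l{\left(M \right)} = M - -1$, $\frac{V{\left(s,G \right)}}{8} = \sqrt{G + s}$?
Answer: $- \frac{24000}{49} + \frac{1280 i \sqrt{19}}{49} \approx -489.8 + 113.87 i$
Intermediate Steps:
$V{\left(s,G \right)} = 8 \sqrt{G + s}$
$l{\left(M \right)} = 1 + M$ ($l{\left(M \right)} = M + 1 = 1 + M$)
$j{\left(R,z \right)} = R + 8 \sqrt{-5 + z}$ ($j{\left(R,z \right)} = R + 8 \sqrt{z - 5} = R + 8 \sqrt{-5 + z}$)
$k{\left(P \right)} = \frac{\left(4 + 8 \sqrt{-5 + P}\right)^{2}}{P^{2}}$ ($k{\left(P \right)} = \left(\frac{\left(3 + 8 \sqrt{-5 + P}\right) - \left(1 - 2\right)}{P}\right)^{2} = \left(\frac{\left(3 + 8 \sqrt{-5 + P}\right) - -1}{P}\right)^{2} = \left(\frac{\left(3 + 8 \sqrt{-5 + P}\right) + 1}{P}\right)^{2} = \left(\frac{4 + 8 \sqrt{-5 + P}}{P}\right)^{2} = \frac{\left(4 + 8 \sqrt{-5 + P}\right)^{2}}{P^{2}}$)
$k{\left(-14 \right)} 80 = \frac{16 \left(1 + 2 \sqrt{-5 - 14}\right)^{2}}{196} \cdot 80 = 16 \cdot \frac{1}{196} \left(1 + 2 \sqrt{-19}\right)^{2} \cdot 80 = 16 \cdot \frac{1}{196} \left(1 + 2 i \sqrt{19}\right)^{2} \cdot 80 = \frac{4 \left(1 + 2 i \sqrt{19}\right)^{2}}{49} \cdot 80 = \frac{320 \left(1 + 2 i \sqrt{19}\right)^{2}}{49}$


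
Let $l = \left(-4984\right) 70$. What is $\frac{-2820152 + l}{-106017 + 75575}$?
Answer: $\frac{1584516}{15221} \approx 104.1$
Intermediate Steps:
$l = -348880$
$\frac{-2820152 + l}{-106017 + 75575} = \frac{-2820152 - 348880}{-106017 + 75575} = - \frac{3169032}{-30442} = \left(-3169032\right) \left(- \frac{1}{30442}\right) = \frac{1584516}{15221}$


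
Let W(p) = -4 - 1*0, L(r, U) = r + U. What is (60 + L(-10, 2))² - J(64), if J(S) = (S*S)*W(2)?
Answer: 19088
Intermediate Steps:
L(r, U) = U + r
W(p) = -4 (W(p) = -4 + 0 = -4)
J(S) = -4*S² (J(S) = (S*S)*(-4) = S²*(-4) = -4*S²)
(60 + L(-10, 2))² - J(64) = (60 + (2 - 10))² - (-4)*64² = (60 - 8)² - (-4)*4096 = 52² - 1*(-16384) = 2704 + 16384 = 19088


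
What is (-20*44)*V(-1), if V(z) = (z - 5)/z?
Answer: -5280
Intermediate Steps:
V(z) = (-5 + z)/z
(-20*44)*V(-1) = (-20*44)*((-5 - 1)/(-1)) = -(-880)*(-6) = -880*6 = -5280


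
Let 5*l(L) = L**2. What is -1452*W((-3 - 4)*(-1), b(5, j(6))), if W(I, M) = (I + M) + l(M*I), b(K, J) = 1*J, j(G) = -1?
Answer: -114708/5 ≈ -22942.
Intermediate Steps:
b(K, J) = J
l(L) = L**2/5
W(I, M) = I + M + I**2*M**2/5 (W(I, M) = (I + M) + (M*I)**2/5 = (I + M) + (I*M)**2/5 = (I + M) + (I**2*M**2)/5 = (I + M) + I**2*M**2/5 = I + M + I**2*M**2/5)
-1452*W((-3 - 4)*(-1), b(5, j(6))) = -1452*((-3 - 4)*(-1) - 1 + (1/5)*((-3 - 4)*(-1))**2*(-1)**2) = -1452*(-7*(-1) - 1 + (1/5)*(-7*(-1))**2*1) = -1452*(7 - 1 + (1/5)*7**2*1) = -1452*(7 - 1 + (1/5)*49*1) = -1452*(7 - 1 + 49/5) = -1452*79/5 = -114708/5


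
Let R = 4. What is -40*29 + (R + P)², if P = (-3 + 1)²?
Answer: -1096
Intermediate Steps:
P = 4 (P = (-2)² = 4)
-40*29 + (R + P)² = -40*29 + (4 + 4)² = -1160 + 8² = -1160 + 64 = -1096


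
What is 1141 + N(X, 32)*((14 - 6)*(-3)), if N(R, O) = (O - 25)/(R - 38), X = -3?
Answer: 46949/41 ≈ 1145.1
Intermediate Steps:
N(R, O) = (-25 + O)/(-38 + R)
1141 + N(X, 32)*((14 - 6)*(-3)) = 1141 + ((-25 + 32)/(-38 - 3))*((14 - 6)*(-3)) = 1141 + (7/(-41))*(8*(-3)) = 1141 - 1/41*7*(-24) = 1141 - 7/41*(-24) = 1141 + 168/41 = 46949/41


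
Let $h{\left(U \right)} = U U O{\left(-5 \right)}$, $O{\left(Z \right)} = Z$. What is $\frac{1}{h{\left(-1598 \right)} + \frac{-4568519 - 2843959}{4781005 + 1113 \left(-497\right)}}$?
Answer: $- \frac{2113922}{26990602080679} \approx -7.8321 \cdot 10^{-8}$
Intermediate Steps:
$h{\left(U \right)} = - 5 U^{2}$ ($h{\left(U \right)} = U U \left(-5\right) = U^{2} \left(-5\right) = - 5 U^{2}$)
$\frac{1}{h{\left(-1598 \right)} + \frac{-4568519 - 2843959}{4781005 + 1113 \left(-497\right)}} = \frac{1}{- 5 \left(-1598\right)^{2} + \frac{-4568519 - 2843959}{4781005 + 1113 \left(-497\right)}} = \frac{1}{\left(-5\right) 2553604 - \frac{7412478}{4781005 - 553161}} = \frac{1}{-12768020 - \frac{7412478}{4227844}} = \frac{1}{-12768020 - \frac{3706239}{2113922}} = \frac{1}{- \frac{26990602080679}{2113922}} = - \frac{2113922}{26990602080679}$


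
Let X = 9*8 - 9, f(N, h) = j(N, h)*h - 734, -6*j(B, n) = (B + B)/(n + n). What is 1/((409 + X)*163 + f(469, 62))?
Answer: 6/456743 ≈ 1.3136e-5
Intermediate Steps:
j(B, n) = -B/(6*n) (j(B, n) = -(B + B)/(6*(n + n)) = -2*B/(6*(2*n)) = -2*B*1/(2*n)/6 = -B/(6*n))
f(N, h) = -734 - N/6 (f(N, h) = (-N/(6*h))*h - 734 = -N/6 - 734 = -734 - N/6)
X = 63 (X = 72 - 9 = 63)
1/((409 + X)*163 + f(469, 62)) = 1/((409 + 63)*163 + (-734 - ⅙*469)) = 1/(472*163 + (-734 - 469/6)) = 1/(76936 - 4873/6) = 1/(456743/6) = 6/456743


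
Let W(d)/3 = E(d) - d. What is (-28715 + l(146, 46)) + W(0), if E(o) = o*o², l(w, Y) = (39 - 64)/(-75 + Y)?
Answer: -832710/29 ≈ -28714.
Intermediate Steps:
l(w, Y) = -25/(-75 + Y)
E(o) = o³
W(d) = -3*d + 3*d³ (W(d) = 3*(d³ - d) = -3*d + 3*d³)
(-28715 + l(146, 46)) + W(0) = (-28715 - 25/(-75 + 46)) + 3*0*(-1 + 0²) = (-28715 - 25/(-29)) + 3*0*(-1 + 0) = (-28715 - 25*(-1/29)) + 3*0*(-1) = (-28715 + 25/29) + 0 = -832710/29 + 0 = -832710/29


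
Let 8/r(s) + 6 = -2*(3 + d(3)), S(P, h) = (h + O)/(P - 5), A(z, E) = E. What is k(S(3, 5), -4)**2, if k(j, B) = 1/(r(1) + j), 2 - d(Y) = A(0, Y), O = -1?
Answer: 25/196 ≈ 0.12755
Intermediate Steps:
d(Y) = 2 - Y
S(P, h) = (-1 + h)/(-5 + P) (S(P, h) = (h - 1)/(P - 5) = (-1 + h)/(-5 + P))
r(s) = -4/5 (r(s) = 8/(-6 - 2*(3 + (2 - 1*3))) = 8/(-6 - 2*(3 + (2 - 3))) = 8/(-6 - 2*(3 - 1)) = 8/(-6 - 2*2) = 8/(-6 - 4) = 8/(-10) = 8*(-1/10) = -4/5)
k(j, B) = 1/(-4/5 + j)
k(S(3, 5), -4)**2 = (5/(-4 + 5*((-1 + 5)/(-5 + 3))))**2 = (5/(-4 + 5*(4/(-2))))**2 = (5/(-4 + 5*(-1/2*4)))**2 = (5/(-4 + 5*(-2)))**2 = (5/(-4 - 10))**2 = (5/(-14))**2 = (5*(-1/14))**2 = (-5/14)**2 = 25/196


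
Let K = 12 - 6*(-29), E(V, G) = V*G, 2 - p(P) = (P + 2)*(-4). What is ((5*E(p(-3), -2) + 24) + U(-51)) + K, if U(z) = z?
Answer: 179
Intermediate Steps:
p(P) = 10 + 4*P (p(P) = 2 - (P + 2)*(-4) = 2 - (2 + P)*(-4) = 2 - (-8 - 4*P) = 2 + (8 + 4*P) = 10 + 4*P)
E(V, G) = G*V
K = 186 (K = 12 + 174 = 186)
((5*E(p(-3), -2) + 24) + U(-51)) + K = ((5*(-2*(10 + 4*(-3))) + 24) - 51) + 186 = ((5*(-2*(10 - 12)) + 24) - 51) + 186 = ((5*(-2*(-2)) + 24) - 51) + 186 = ((5*4 + 24) - 51) + 186 = ((20 + 24) - 51) + 186 = (44 - 51) + 186 = -7 + 186 = 179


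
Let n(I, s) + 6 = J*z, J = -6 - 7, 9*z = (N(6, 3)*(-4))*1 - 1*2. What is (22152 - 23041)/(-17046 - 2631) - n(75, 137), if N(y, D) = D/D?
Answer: -7369/2811 ≈ -2.6215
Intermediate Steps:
N(y, D) = 1
z = -⅔ (z = ((1*(-4))*1 - 1*2)/9 = (-4*1 - 2)/9 = (-4 - 2)/9 = (⅑)*(-6) = -⅔ ≈ -0.66667)
J = -13
n(I, s) = 8/3 (n(I, s) = -6 - 13*(-⅔) = -6 + 26/3 = 8/3)
(22152 - 23041)/(-17046 - 2631) - n(75, 137) = (22152 - 23041)/(-17046 - 2631) - 1*8/3 = -889/(-19677) - 8/3 = -889*(-1/19677) - 8/3 = 127/2811 - 8/3 = -7369/2811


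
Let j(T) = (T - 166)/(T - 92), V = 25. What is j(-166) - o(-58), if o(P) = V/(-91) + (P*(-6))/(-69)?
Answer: 1783337/269997 ≈ 6.6050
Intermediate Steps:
o(P) = -25/91 + 2*P/23 (o(P) = 25/(-91) + (P*(-6))/(-69) = 25*(-1/91) - 6*P*(-1/69) = -25/91 + 2*P/23)
j(T) = (-166 + T)/(-92 + T)
j(-166) - o(-58) = (-166 - 166)/(-92 - 166) - (-25/91 + (2/23)*(-58)) = -332/(-258) - (-25/91 - 116/23) = -1/258*(-332) - 1*(-11131/2093) = 166/129 + 11131/2093 = 1783337/269997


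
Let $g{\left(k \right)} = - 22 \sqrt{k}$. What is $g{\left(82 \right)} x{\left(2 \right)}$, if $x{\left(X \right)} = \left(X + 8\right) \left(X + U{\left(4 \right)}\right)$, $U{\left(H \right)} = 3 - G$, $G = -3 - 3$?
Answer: $- 2420 \sqrt{82} \approx -21914.0$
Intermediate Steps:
$G = -6$
$U{\left(H \right)} = 9$ ($U{\left(H \right)} = 3 - -6 = 3 + 6 = 9$)
$x{\left(X \right)} = \left(8 + X\right) \left(9 + X\right)$ ($x{\left(X \right)} = \left(X + 8\right) \left(X + 9\right) = \left(8 + X\right) \left(9 + X\right)$)
$g{\left(82 \right)} x{\left(2 \right)} = - 22 \sqrt{82} \left(72 + 2^{2} + 17 \cdot 2\right) = - 22 \sqrt{82} \left(72 + 4 + 34\right) = - 22 \sqrt{82} \cdot 110 = - 2420 \sqrt{82}$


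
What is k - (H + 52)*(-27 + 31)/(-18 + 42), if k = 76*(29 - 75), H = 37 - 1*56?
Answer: -7003/2 ≈ -3501.5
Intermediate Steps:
H = -19 (H = 37 - 56 = -19)
k = -3496 (k = 76*(-46) = -3496)
k - (H + 52)*(-27 + 31)/(-18 + 42) = -3496 - (-19 + 52)*(-27 + 31)/(-18 + 42) = -3496 - 33*4/24 = -3496 - 33*4*(1/24) = -3496 - 33/6 = -3496 - 1*11/2 = -3496 - 11/2 = -7003/2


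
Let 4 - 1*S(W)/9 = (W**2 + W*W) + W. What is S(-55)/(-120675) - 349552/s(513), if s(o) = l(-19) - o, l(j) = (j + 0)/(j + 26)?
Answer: 9848998693/14521225 ≈ 678.25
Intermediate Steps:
l(j) = j/(26 + j)
S(W) = 36 - 18*W**2 - 9*W (S(W) = 36 - 9*((W**2 + W*W) + W) = 36 - 9*((W**2 + W**2) + W) = 36 - 9*(2*W**2 + W) = 36 - 9*(W + 2*W**2) = 36 + (-18*W**2 - 9*W) = 36 - 18*W**2 - 9*W)
s(o) = -19/7 - o (s(o) = -19/(26 - 19) - o = -19/7 - o)
S(-55)/(-120675) - 349552/s(513) = (36 - 18*(-55)**2 - 9*(-55))/(-120675) - 349552/(-19/7 - 1*513) = (36 - 18*3025 + 495)*(-1/120675) - 349552/(-19/7 - 513) = (36 - 54450 + 495)*(-1/120675) - 349552/(-3610/7) = -53919*(-1/120675) - 349552*(-7/3610) = 17973/40225 + 1223432/1805 = 9848998693/14521225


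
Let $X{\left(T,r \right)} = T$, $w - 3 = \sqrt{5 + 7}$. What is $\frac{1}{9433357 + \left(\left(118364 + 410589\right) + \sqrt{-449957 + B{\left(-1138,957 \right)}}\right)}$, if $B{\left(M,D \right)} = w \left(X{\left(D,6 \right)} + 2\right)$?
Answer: $\frac{1}{9962310 + i \sqrt{447080 - 1918 \sqrt{3}}} \approx 1.0038 \cdot 10^{-7} - 6.7 \cdot 10^{-12} i$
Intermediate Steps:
$w = 3 + 2 \sqrt{3}$ ($w = 3 + \sqrt{5 + 7} = 3 + \sqrt{12} = 3 + 2 \sqrt{3} \approx 6.4641$)
$B{\left(M,D \right)} = \left(2 + D\right) \left(3 + 2 \sqrt{3}\right)$ ($B{\left(M,D \right)} = \left(3 + 2 \sqrt{3}\right) \left(D + 2\right) = \left(3 + 2 \sqrt{3}\right) \left(2 + D\right) = \left(2 + D\right) \left(3 + 2 \sqrt{3}\right)$)
$\frac{1}{9433357 + \left(\left(118364 + 410589\right) + \sqrt{-449957 + B{\left(-1138,957 \right)}}\right)} = \frac{1}{9433357 + \left(\left(118364 + 410589\right) + \sqrt{-449957 + \left(2 + 957\right) \left(3 + 2 \sqrt{3}\right)}\right)} = \frac{1}{9433357 + \left(528953 + \sqrt{-449957 + 959 \left(3 + 2 \sqrt{3}\right)}\right)} = \frac{1}{9433357 + \left(528953 + \sqrt{-449957 + \left(2877 + 1918 \sqrt{3}\right)}\right)} = \frac{1}{9433357 + \left(528953 + \sqrt{-447080 + 1918 \sqrt{3}}\right)} = \frac{1}{9962310 + \sqrt{-447080 + 1918 \sqrt{3}}}$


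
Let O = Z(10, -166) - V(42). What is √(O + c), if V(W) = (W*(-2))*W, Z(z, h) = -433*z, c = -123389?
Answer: 3*I*√13799 ≈ 352.41*I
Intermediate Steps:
V(W) = -2*W² (V(W) = (-2*W)*W = -2*W²)
O = -802 (O = -433*10 - (-2)*42² = -4330 - (-2)*1764 = -4330 - 1*(-3528) = -4330 + 3528 = -802)
√(O + c) = √(-802 - 123389) = √(-124191) = 3*I*√13799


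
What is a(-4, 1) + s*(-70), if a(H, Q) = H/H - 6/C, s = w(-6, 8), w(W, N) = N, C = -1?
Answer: -553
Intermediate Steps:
s = 8
a(H, Q) = 7 (a(H, Q) = H/H - 6/(-1) = 1 - 6*(-1) = 1 + 6 = 7)
a(-4, 1) + s*(-70) = 7 + 8*(-70) = 7 - 560 = -553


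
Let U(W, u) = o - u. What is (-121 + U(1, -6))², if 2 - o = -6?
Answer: 11449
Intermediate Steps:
o = 8 (o = 2 - 1*(-6) = 2 + 6 = 8)
U(W, u) = 8 - u
(-121 + U(1, -6))² = (-121 + (8 - 1*(-6)))² = (-121 + (8 + 6))² = (-121 + 14)² = (-107)² = 11449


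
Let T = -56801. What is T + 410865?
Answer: 354064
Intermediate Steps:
T + 410865 = -56801 + 410865 = 354064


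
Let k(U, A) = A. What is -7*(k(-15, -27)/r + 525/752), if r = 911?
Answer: -3205797/685072 ≈ -4.6795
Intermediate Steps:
-7*(k(-15, -27)/r + 525/752) = -7*(-27/911 + 525/752) = -7*457971/685072 = -3205797/685072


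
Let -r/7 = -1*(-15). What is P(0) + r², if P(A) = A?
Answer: 11025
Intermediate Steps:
r = -105 (r = -(-7)*(-15) = -7*15 = -105)
P(0) + r² = 0 + (-105)² = 0 + 11025 = 11025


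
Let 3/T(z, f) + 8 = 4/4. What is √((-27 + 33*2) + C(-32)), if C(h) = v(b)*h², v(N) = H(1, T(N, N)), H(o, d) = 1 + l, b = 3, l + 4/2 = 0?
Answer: I*√985 ≈ 31.385*I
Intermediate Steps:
T(z, f) = -3/7 (T(z, f) = 3/(-8 + 4/4) = 3/(-8 + 4*(¼)) = 3/(-8 + 1) = 3/(-7) = 3*(-⅐) = -3/7)
l = -2 (l = -2 + 0 = -2)
H(o, d) = -1 (H(o, d) = 1 - 2 = -1)
v(N) = -1
C(h) = -h²
√((-27 + 33*2) + C(-32)) = √((-27 + 33*2) - 1*(-32)²) = √((-27 + 66) - 1*1024) = √(39 - 1024) = √(-985) = I*√985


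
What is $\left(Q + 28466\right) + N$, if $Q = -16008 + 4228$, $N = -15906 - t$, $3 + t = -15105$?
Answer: $15888$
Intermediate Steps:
$t = -15108$ ($t = -3 - 15105 = -15108$)
$N = -798$ ($N = -15906 - -15108 = -15906 + 15108 = -798$)
$Q = -11780$
$\left(Q + 28466\right) + N = \left(-11780 + 28466\right) - 798 = 16686 - 798 = 15888$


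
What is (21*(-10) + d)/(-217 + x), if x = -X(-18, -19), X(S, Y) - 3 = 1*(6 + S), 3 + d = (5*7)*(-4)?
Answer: 353/208 ≈ 1.6971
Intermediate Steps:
d = -143 (d = -3 + (5*7)*(-4) = -3 + 35*(-4) = -3 - 140 = -143)
X(S, Y) = 9 + S (X(S, Y) = 3 + 1*(6 + S) = 3 + (6 + S) = 9 + S)
x = 9 (x = -(9 - 18) = -1*(-9) = 9)
(21*(-10) + d)/(-217 + x) = (21*(-10) - 143)/(-217 + 9) = (-210 - 143)/(-208) = -353*(-1/208) = 353/208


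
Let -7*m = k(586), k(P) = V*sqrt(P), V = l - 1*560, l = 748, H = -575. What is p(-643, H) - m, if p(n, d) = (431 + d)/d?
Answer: 144/575 + 188*sqrt(586)/7 ≈ 650.39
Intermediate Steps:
V = 188 (V = 748 - 1*560 = 748 - 560 = 188)
k(P) = 188*sqrt(P)
m = -188*sqrt(586)/7 ≈ -650.14
p(n, d) = (431 + d)/d
p(-643, H) - m = (431 - 575)/(-575) - (-188)*sqrt(586)/7 = -1/575*(-144) + 188*sqrt(586)/7 = 144/575 + 188*sqrt(586)/7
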